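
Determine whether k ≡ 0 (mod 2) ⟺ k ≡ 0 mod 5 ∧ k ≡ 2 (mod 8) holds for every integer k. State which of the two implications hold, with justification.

(⟸) If k ≡ 0 (mod 5) and k ≡ 2 (mod 8), then by the Chinese remainder theorem k ≡ 10 (mod 40). Since 10 ≡ 0 (mod 2) and 2 ∣ 40, we get k ≡ 0 (mod 2).

(⟹) This fails: k = 0 gives 0 ≡ 0 (mod 2) but 0 ≡ 0 (mod 8), so the conjunction on the right does not hold.

(⇒) fails; (⇐) holds.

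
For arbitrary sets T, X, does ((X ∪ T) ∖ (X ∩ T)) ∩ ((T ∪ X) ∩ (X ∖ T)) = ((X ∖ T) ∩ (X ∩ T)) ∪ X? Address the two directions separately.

(⊆) holds; (⊇) fails.

(⊇) This inclusion fails. Take T = {1}, X = {1}; then 1 ∈ ((X ∖ T) ∩ (X ∩ T)) ∪ X but 1 ∉ ((X ∪ T) ∖ (X ∩ T)) ∩ ((T ∪ X) ∩ (X ∖ T)).

(⊆) Let x ∈ ((X ∪ T) ∖ (X ∩ T)) ∩ ((T ∪ X) ∩ (X ∖ T)). Then x ∈ X and x ∉ T, from which x ∈ ((X ∖ T) ∩ (X ∩ T)) ∪ X.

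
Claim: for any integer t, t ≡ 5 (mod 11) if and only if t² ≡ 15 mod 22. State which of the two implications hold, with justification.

Neither implication holds.

(⇒) This fails: take t = 5. Then 5 ≡ 5 (mod 11), but 5² = 25 ≡ 3 (mod 22), not 15.

(⇐) This fails: take t = 9. Then 9² = 81 ≡ 15 (mod 22), yet 9 ≡ 9 (mod 11), not 5.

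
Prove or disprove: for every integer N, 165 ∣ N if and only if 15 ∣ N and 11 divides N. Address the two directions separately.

Both directions hold; the statement is true.

Converse. Suppose 15 ∣ N and 11 ∣ N. Any common multiple of 15 and 11 is a multiple of their lcm; here gcd(15, 11) = 1, so lcm(15, 11) = 15·11 = 165, so 165 ∣ N.

Forward direction. If 165 ∣ N, write N = 165q. Since 165 = 11·15, N = 15·(11q), so 15 ∣ N; and since 165 = 15·11, N = 11·(15q), so 11 ∣ N.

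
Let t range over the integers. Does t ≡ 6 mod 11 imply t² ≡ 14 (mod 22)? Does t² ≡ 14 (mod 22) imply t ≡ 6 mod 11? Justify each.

Neither implication holds.

Forward direction. This fails: take t = 17. Then 17 ≡ 6 (mod 11), but 17² = 289 ≡ 3 (mod 22), not 14.

Converse. This fails: take t = 16. Then 16² = 256 ≡ 14 (mod 22), yet 16 ≡ 5 (mod 11), not 6.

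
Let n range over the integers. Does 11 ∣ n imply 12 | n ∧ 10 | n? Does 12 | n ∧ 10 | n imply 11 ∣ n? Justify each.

Neither direction holds.

Forward direction. This fails: take n = 11. Certainly 11 ∣ 11, but 12 ∤ 11.

Converse. This fails: take n = 60. Both 12 ∣ 60 and 10 ∣ 60, yet 60 is not a multiple of 11 (since 60 = 5·11 + 5), so 11 ∤ 60.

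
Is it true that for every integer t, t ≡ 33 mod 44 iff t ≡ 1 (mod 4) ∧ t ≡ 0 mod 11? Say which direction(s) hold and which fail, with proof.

The biconditional holds.

(⇐) If t ≡ 1 (mod 4) and t ≡ 0 (mod 11), then by the Chinese remainder theorem t ≡ 33 (mod 44). This is exactly t ≡ 33 (mod 44).

(⇒) Suppose t ≡ 33 (mod 44); write t = 44j + 33. Since 4 ∣ 44, reducing mod 4 gives t ≡ 33 ≡ 1 (mod 4); since 11 ∣ 44, reducing mod 11 gives t ≡ 33 ≡ 0 (mod 11).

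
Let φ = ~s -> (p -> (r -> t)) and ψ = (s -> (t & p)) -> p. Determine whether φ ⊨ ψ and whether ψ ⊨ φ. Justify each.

Forward direction. This fails. Under t = F, r = F, s = F, p = F, the left side is true but the right side is false.

Converse. This fails. Under t = F, r = T, s = F, p = T, the left side is false but the right side is true.

Both directions fail.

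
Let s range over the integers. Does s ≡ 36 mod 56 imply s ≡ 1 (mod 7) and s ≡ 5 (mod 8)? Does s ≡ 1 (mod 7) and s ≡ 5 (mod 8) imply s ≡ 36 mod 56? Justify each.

Forward direction. This fails: s = 36 gives 36 ≡ 36 (mod 56) but 36 ≡ 4 (mod 8), so the conjunction on the right does not hold.

Converse. This fails: s = 29 satisfies both congruences on the right (29 ≡ 1 mod 7 and 29 ≡ 5 mod 8) yet 29 ≡ 29 (mod 56), not 36.

Neither direction holds.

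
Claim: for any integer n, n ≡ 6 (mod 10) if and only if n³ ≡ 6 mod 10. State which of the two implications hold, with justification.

The biconditional holds.

Converse. For the converse, argue contrapositively. If n ≢ 6 (mod 10), then n is congruent to one of 0, 1, 2, 3, 4, 5, 7, 8, 9 modulo 10, and these give n³ ≡ 0, 1, 8, 7, 4, 5, 3, 2, 9 respectively — never 6.

Forward direction. Suppose n ≡ 6 (mod 10). Write n = 10j + 6. Then (10j + 6)³ = 1000j³ + 1800j² + 1080j + 216 = 10(100j³ + 180j² + 108j + 21) + 6, so n³ ≡ 6 (mod 10).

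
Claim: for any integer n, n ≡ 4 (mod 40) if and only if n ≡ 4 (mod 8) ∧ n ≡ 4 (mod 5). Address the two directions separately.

(⟹) Suppose n ≡ 4 (mod 40); write n = 40j + 4. Since 8 ∣ 40, reducing mod 8 gives n ≡ 4 (mod 8); since 5 ∣ 40, reducing mod 5 gives n ≡ 4 (mod 5).

(⟸) Conversely, if n ≡ 4 (mod 8) and n ≡ 4 (mod 5), then by the Chinese remainder theorem n ≡ 4 (mod 40). This is exactly n ≡ 4 (mod 40).

Both directions hold; the statement is true.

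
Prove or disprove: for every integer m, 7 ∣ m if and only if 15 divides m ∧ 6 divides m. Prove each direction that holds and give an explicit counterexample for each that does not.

(⇒) fails and (⇐) fails.

[⇒] This fails: take m = 7. Certainly 7 ∣ 7, but 15 ∤ 7.

[⇐] This fails: take m = 30. Both 15 ∣ 30 and 6 ∣ 30, yet 30 is not a multiple of 7 (since 30 = 4·7 + 2), so 7 ∤ 30.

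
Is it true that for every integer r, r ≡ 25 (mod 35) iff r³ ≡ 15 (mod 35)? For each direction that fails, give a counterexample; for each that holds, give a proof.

(←) This fails: take r = 15. Then 15³ = 3375 ≡ 15 (mod 35), yet 15 ≡ 15 (mod 35), not 25.

(→) Suppose r ≡ 25 (mod 35). Write r = 35j + 25. Then (35j + 25)³ = 42875j³ + 91875j² + 65625j + 15625 = 35(1225j³ + 2625j² + 1875j + 446) + 15, so r³ ≡ 15 (mod 35).

(⇒) holds; (⇐) fails.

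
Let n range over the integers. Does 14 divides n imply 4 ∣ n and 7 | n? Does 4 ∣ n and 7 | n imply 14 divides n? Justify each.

The forward direction fails; the converse holds.

Forward direction. This fails: take n = 14. Certainly 14 ∣ 14, but 4 ∤ 14.

Converse. Suppose 4 ∣ n and 7 ∣ n. Any common multiple of 4 and 7 is a multiple of their lcm; here gcd(4, 7) = 1, so lcm(4, 7) = 4·7 = 28, so 28 ∣ n. Since 14 ∣ 28, it follows that 14 ∣ n.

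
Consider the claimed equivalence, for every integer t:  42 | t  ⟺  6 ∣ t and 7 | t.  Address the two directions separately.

(⇒) If 42 ∣ t, write t = 42q. Since 42 = 7·6, t = 6·(7q), so 6 ∣ t; and since 42 = 6·7, t = 7·(6q), so 7 ∣ t.

(⇐) Suppose 6 ∣ t and 7 ∣ t. Any common multiple of 6 and 7 is a multiple of their lcm; here gcd(6, 7) = 1, so lcm(6, 7) = 6·7 = 42, so 42 ∣ t.

Both implications hold.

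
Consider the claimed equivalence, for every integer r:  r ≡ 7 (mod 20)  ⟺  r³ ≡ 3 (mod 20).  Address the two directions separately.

Both directions hold; the statement is true.

Forward direction. Suppose r ≡ 7 (mod 20). Write r = 20j + 7. Then (20j + 7)³ = 8000j³ + 8400j² + 2940j + 343 = 20(400j³ + 420j² + 147j + 17) + 3, so r³ ≡ 3 (mod 20).

Converse. Suppose r³ ≡ 3 (mod 20). The only residue r in {0, …, 19} with r³ ≡ 3 (mod 20) is r = 7, so r ≡ 7 (mod 20).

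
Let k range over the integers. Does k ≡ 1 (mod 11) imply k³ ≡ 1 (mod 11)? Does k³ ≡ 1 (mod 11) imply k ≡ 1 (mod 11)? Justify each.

The biconditional holds.

Forward direction. Suppose k ≡ 1 (mod 11). Write k = 11j + 1. Then (11j + 1)³ = 1331j³ + 363j² + 33j + 1 = 11(121j³ + 33j² + 3j) + 1, so k³ ≡ 1 (mod 11).

Converse. For the converse, argue contrapositively. If k ≢ 1 (mod 11), then k is congruent to one of 0, 2, 3, 4, 5, 6, 7, 8, 9, 10 modulo 11, and these give k³ ≡ 0, 8, 5, 9, 4, 7, 2, 6, 3, 10 respectively — never 1.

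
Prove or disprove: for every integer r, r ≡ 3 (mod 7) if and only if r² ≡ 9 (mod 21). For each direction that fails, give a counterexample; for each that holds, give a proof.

[⇒] This fails: take r = 10. Then 10 ≡ 3 (mod 7), but 10² = 100 ≡ 16 (mod 21), not 9.

[⇐] This fails: take r = 18. Then 18² = 324 ≡ 9 (mod 21), yet 18 ≡ 4 (mod 7), not 3.

(⇒) fails and (⇐) fails.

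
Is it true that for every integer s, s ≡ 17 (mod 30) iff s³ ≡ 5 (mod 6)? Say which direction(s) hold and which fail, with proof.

The forward direction holds; the converse fails.

(⇒) Suppose s ≡ 17 (mod 30). Then s³ ≡ 17³ = 4913 (mod 30), and since 6 ∣ 30, also s³ ≡ 5 (mod 6).

(⇐) This fails: take s = 5. Then 5³ = 125 ≡ 5 (mod 6), yet 5 ≡ 5 (mod 30), not 17.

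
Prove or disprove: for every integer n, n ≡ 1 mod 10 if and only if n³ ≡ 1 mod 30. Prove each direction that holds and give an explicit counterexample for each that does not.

Only the converse holds.

(⟹) This fails: take n = 11. Then 11 ≡ 1 (mod 10), but 11³ = 1331 ≡ 11 (mod 30), not 1.

(⟸) Conversely, the residues r modulo 30 with r³ ≡ 1 (mod 30) are exactly {1}, and each is ≡ 1 (mod 10).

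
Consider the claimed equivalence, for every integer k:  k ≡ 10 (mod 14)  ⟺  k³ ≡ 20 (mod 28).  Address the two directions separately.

Only the forward direction holds.

(→) Suppose k ≡ 10 (mod 14). Working modulo 28, k ∈ {10, 24}; for each such r, r³ ≡ 20 (mod 28).

(←) This fails: take k = 6. Then 6³ = 216 ≡ 20 (mod 28), yet 6 ≡ 6 (mod 14), not 10.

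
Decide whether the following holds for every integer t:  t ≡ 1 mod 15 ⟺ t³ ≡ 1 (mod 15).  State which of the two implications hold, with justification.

(⇒) Suppose t ≡ 1 mod 15. Write t = 15j + 1. Then (15j + 1)³ = 3375j³ + 675j² + 45j + 1 = 15(225j³ + 45j² + 3j) + 1, so t³ ≡ 1 (mod 15).

(⇐) Conversely, suppose t³ ≡ 1 (mod 15). The only residue r in {0, …, 14} with r³ ≡ 1 (mod 15) is r = 1, so t ≡ 1 (mod 15).

Both directions hold.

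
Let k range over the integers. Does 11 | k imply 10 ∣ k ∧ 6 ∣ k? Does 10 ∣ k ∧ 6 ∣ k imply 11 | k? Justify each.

Neither direction holds.

(⇒) This fails: take k = 11. Certainly 11 ∣ 11, but 10 ∤ 11.

(⇐) This fails: take k = 30. Both 10 ∣ 30 and 6 ∣ 30, yet 30 is not a multiple of 11 (since 30 = 2·11 + 8), so 11 ∤ 30.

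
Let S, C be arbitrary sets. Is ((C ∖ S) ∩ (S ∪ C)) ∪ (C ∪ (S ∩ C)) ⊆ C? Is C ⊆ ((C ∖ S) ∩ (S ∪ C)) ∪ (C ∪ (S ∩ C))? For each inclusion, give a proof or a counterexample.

(⟹) Let x ∈ ((C ∖ S) ∩ (S ∪ C)) ∪ (C ∪ (S ∩ C)). Then either x ∈ C and x ∉ S; or x ∈ S ∩ C. In each case x ∈ C, so ((C ∖ S) ∩ (S ∪ C)) ∪ (C ∪ (S ∩ C)) ⊆ C.

(⟸) Let x ∈ C. Then either x ∈ C and x ∉ S; or x ∈ S ∩ C. In each case x ∈ ((C ∖ S) ∩ (S ∪ C)) ∪ (C ∪ (S ∩ C)), so C ⊆ ((C ∖ S) ∩ (S ∪ C)) ∪ (C ∪ (S ∩ C)).

The two sets are equal.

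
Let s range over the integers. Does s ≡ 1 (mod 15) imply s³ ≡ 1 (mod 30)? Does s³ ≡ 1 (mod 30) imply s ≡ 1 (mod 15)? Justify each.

(⟹) This fails: take s = 16. Then 16 ≡ 1 (mod 15), but 16³ = 4096 ≡ 16 (mod 30), not 1.

(⟸) Conversely, the residues r modulo 30 with r³ ≡ 1 (mod 30) are exactly {1}, and each is ≡ 1 (mod 15).

Only the converse holds.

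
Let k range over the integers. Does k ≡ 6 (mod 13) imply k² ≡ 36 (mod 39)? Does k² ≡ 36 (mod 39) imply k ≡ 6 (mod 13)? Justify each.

Neither implication holds.

[⇒] This fails: take k = 19. Then 19 ≡ 6 (mod 13), but 19² = 361 ≡ 10 (mod 39), not 36.

[⇐] This fails: take k = 33. Then 33² = 1089 ≡ 36 (mod 39), yet 33 ≡ 7 (mod 13), not 6.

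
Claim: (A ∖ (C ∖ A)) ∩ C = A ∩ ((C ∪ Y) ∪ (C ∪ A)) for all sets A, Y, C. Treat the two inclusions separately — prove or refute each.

(⊆) Let x ∈ (A ∖ (C ∖ A)) ∩ C. Then either x ∈ A ∩ C and x ∉ Y; or x ∈ A ∩ Y ∩ C. In each case x ∈ A ∩ ((C ∪ Y) ∪ (C ∪ A)), so (A ∖ (C ∖ A)) ∩ C ⊆ A ∩ ((C ∪ Y) ∪ (C ∪ A)).

(⊇) This inclusion fails. Take A = {1}, Y = ∅, C = ∅; then 1 ∈ A ∩ ((C ∪ Y) ∪ (C ∪ A)) but 1 ∉ (A ∖ (C ∖ A)) ∩ C.

The sets are not equal: only the forward inclusion holds.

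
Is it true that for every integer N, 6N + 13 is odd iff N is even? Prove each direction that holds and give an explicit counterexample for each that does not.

Only the reverse direction holds.

[⇐] Suppose N is even. Since 6 is even, 6N is even for every N, so 6N + 13 has the same parity as 13, which is odd. Hence 6N + 13 is odd.

[⇒] This fails: take N = 1. Then 6N + 13 = 19, which is odd, yet N = 1 is odd, not even.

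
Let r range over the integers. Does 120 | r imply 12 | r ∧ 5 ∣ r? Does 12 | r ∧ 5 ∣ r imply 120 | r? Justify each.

(⇐) This fails: take r = 60. Both 12 ∣ 60 and 5 ∣ 60, yet 60 is not a multiple of 120 (since 60 = 0·120 + 60), so 120 ∤ 60.

(⇒) If 120 ∣ r, write r = 120q. Since 120 = 10·12, r = 12·(10q), so 12 ∣ r; and since 120 = 24·5, r = 5·(24q), so 5 ∣ r.

(⇒) holds; (⇐) fails.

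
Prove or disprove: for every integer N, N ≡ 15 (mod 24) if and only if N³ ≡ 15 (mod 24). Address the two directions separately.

[⇒] Suppose N ≡ 15 (mod 24). Write N = 24j + 15. Then (24j + 15)³ = 13824j³ + 25920j² + 16200j + 3375 = 24(576j³ + 1080j² + 675j + 140) + 15, so N³ ≡ 15 (mod 24).

[⇐] Conversely, suppose N³ ≡ 15 (mod 24). The only residue r in {0, …, 23} with r³ ≡ 15 (mod 24) is r = 15, so N ≡ 15 (mod 24).

Both directions hold.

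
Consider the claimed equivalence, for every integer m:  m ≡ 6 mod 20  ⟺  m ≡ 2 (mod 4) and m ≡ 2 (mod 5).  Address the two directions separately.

(⇒) fails and (⇐) fails.

[⇒] This fails: m = 6 gives 6 ≡ 6 (mod 20) but 6 ≡ 1 (mod 5), so the conjunction on the right does not hold.

[⇐] This fails: m = 2 satisfies both congruences on the right (2 ≡ 2 mod 4 and 2 ≡ 2 mod 5) yet 2 ≡ 2 (mod 20), not 6.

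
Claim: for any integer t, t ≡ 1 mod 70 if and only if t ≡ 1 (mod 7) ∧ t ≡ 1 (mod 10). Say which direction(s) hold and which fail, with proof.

[⇐] If t ≡ 1 (mod 7) and t ≡ 1 (mod 10), then by the Chinese remainder theorem t ≡ 1 (mod 70). This is exactly t ≡ 1 (mod 70).

[⇒] Suppose t ≡ 1 (mod 70); write t = 70j + 1. Since 7 ∣ 70, reducing mod 7 gives t ≡ 1 (mod 7); since 10 ∣ 70, reducing mod 10 gives t ≡ 1 (mod 10).

Equivalent; both directions hold.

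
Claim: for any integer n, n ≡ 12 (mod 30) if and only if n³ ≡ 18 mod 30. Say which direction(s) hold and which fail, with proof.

Both directions hold.

(→) Suppose n ≡ 12 (mod 30). Write n = 30j + 12. Then (30j + 12)³ = 27000j³ + 32400j² + 12960j + 1728 = 30(900j³ + 1080j² + 432j + 57) + 18, so n³ ≡ 18 (mod 30).

(←) Conversely, suppose n³ ≡ 18 (mod 30). The only residue r in {0, …, 29} with r³ ≡ 18 (mod 30) is r = 12, so n ≡ 12 (mod 30).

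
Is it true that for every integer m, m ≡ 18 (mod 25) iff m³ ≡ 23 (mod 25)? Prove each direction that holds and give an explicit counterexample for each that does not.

[⇒] This fails: take m = 18. Then 18 ≡ 18 (mod 25), but 18³ = 5832 ≡ 7 (mod 25), not 23.

[⇐] This fails: take m = 22. Then 22³ = 10648 ≡ 23 (mod 25), yet 22 ≡ 22 (mod 25), not 18.

Neither direction holds.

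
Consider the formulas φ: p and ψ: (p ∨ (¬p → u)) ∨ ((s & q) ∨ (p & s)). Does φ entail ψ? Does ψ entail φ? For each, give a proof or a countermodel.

The forward direction holds; the converse fails.

(⟹) Assume the antecedent. If p is true, the consequent reduces to true regardless of the other variables. If p is false, the antecedent cannot hold. Either way the consequent holds.

(⟸) This fails. Under u = T, q = F, p = F, s = F, the left side is false but the right side is true.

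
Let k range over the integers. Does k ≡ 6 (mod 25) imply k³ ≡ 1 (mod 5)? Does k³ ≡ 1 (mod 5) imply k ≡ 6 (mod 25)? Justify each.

Only the forward implication holds.

[⇐] This fails: take k = 1. Then 1³ = 1 ≡ 1 (mod 5), yet 1 ≡ 1 (mod 25), not 6.

[⇒] Suppose k ≡ 6 (mod 25). Then k³ ≡ 6³ = 216 (mod 25), and since 5 ∣ 25, also k³ ≡ 1 (mod 5).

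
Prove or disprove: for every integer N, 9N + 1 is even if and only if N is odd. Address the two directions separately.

(⇒) Suppose 9N + 1 is even. Since 9 is odd, 9N and N have the same parity, so 9N + 1 ≡ N + 1 (mod 2). As 1 is odd, 9N + 1 is even exactly when N is odd. Thus N is odd.

(⇐) Conversely, suppose N is odd; write N = 2j + 1. Then 9N + 1 = 9·(2j + 1) + 1 = 2·9j + 10, which is even.

Both directions hold; the statement is true.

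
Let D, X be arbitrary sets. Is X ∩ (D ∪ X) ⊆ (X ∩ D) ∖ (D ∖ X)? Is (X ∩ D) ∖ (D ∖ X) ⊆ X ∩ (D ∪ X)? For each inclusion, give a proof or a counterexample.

The sets are not equal: only the reverse inclusion holds.

Forward inclusion. This inclusion fails. Take D = ∅, X = {1}; then 1 ∈ X ∩ (D ∪ X) but 1 ∉ (X ∩ D) ∖ (D ∖ X).

Reverse inclusion. Let x ∈ (X ∩ D) ∖ (D ∖ X). Then x ∈ D ∩ X, from which x ∈ X ∩ (D ∪ X).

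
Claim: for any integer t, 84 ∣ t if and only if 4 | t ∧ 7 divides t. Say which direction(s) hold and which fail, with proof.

(←) This fails: take t = 28. Both 4 ∣ 28 and 7 ∣ 28, yet 28 is not a multiple of 84 (since 28 = 0·84 + 28), so 84 ∤ 28.

(→) If 84 ∣ t, write t = 84q. Since 84 = 21·4, t = 4·(21q), so 4 ∣ t; and since 84 = 12·7, t = 7·(12q), so 7 ∣ t.

Only the forward direction holds.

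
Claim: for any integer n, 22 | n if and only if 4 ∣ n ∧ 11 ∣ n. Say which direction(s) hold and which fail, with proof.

[⇒] This fails: take n = 22. Certainly 22 ∣ 22, but 4 ∤ 22.

[⇐] Suppose 4 ∣ n and 11 ∣ n. Any common multiple of 4 and 11 is a multiple of their lcm; here gcd(4, 11) = 1, so lcm(4, 11) = 4·11 = 44, so 44 ∣ n. Since 22 ∣ 44, it follows that 22 ∣ n.

Only the converse holds.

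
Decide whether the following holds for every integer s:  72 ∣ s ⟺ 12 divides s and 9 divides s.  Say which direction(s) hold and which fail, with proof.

(⟹) If 72 ∣ s, write s = 72q. Since 72 = 6·12, s = 12·(6q), so 12 ∣ s; and since 72 = 8·9, s = 9·(8q), so 9 ∣ s.

(⟸) This fails: take s = 36. Both 12 ∣ 36 and 9 ∣ 36, yet 36 is not a multiple of 72 (since 36 = 0·72 + 36), so 72 ∤ 36.

Only the forward implication holds.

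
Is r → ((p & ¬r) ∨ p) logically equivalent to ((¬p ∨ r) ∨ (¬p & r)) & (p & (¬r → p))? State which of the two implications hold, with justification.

Only the converse holds.

[⇒] This fails. Under p = F, r = F, the left side is true but the right side is false.

[⇐] Assume the antecedent. If p is true, r → ((p & ¬r) ∨ p) reduces to true regardless of the other variables. If p is false, the antecedent cannot hold. Either way r → ((p & ¬r) ∨ p) holds.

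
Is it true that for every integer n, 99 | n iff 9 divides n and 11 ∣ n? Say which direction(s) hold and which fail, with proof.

Equivalent; both directions hold.

Forward direction. If 99 ∣ n, write n = 99q. Since 99 = 11·9, n = 9·(11q), so 9 ∣ n; and since 99 = 9·11, n = 11·(9q), so 11 ∣ n.

Converse. Suppose 9 ∣ n and 11 ∣ n. Any common multiple of 9 and 11 is a multiple of their lcm; here gcd(9, 11) = 1, so lcm(9, 11) = 9·11 = 99, so 99 ∣ n.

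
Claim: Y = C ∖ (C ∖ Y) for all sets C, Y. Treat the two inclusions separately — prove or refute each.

(⊆) This inclusion fails. Take C = ∅, Y = {1}; then 1 ∈ Y but 1 ∉ C ∖ (C ∖ Y).

(⊇) Let x ∈ C ∖ (C ∖ Y). Then x ∈ C ∩ Y, from which x ∈ Y.

The sets are not equal: only the reverse inclusion holds.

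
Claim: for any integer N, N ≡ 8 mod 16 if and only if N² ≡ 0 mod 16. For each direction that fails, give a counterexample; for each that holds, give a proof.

(⇒) holds; (⇐) fails.

[⇒] Suppose N ≡ 8 mod 16. Write N = 16j + 8. Then (16j + 8)² = 256j² + 256j + 64 = 16(16j² + 16j + 4) + 0, so N² ≡ 0 (mod 16).

[⇐] This fails: take N = 0. Then 0² = 0 ≡ 0 (mod 16), yet 0 ≡ 0 (mod 16), not 8.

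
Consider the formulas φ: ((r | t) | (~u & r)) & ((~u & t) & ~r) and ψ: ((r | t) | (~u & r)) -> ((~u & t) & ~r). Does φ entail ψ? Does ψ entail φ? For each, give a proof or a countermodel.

Only the forward implication holds.

(⟹) Assume the antecedent. If t is true, the antecedent forces (t = T, r = F, u = F), and the consequent holds there. If t is false, the antecedent cannot hold. Either way the consequent holds.

(⟸) This fails. Under t = F, r = F, u = F, the left side is false but the right side is true.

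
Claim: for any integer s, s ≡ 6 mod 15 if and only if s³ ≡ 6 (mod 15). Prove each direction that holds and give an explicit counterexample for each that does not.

(⟹) Suppose s ≡ 6 mod 15. Write s = 15j + 6. Then (15j + 6)³ = 3375j³ + 4050j² + 1620j + 216 = 15(225j³ + 270j² + 108j + 14) + 6, so s³ ≡ 6 (mod 15).

(⟸) Conversely, suppose s³ ≡ 6 (mod 15). The only residue r in {0, …, 14} with r³ ≡ 6 (mod 15) is r = 6, so s ≡ 6 (mod 15).

Equivalent; both directions hold.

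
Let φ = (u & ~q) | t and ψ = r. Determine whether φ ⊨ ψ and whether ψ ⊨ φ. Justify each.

(⇒) fails and (⇐) fails.

Forward direction. This fails. Under r = F, q = F, t = T, u = F, the left side is true but the right side is false.

Converse. This fails. Under r = T, q = F, t = F, u = F, the left side is false but the right side is true.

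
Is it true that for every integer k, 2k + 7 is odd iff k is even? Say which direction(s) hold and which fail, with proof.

The forward direction fails; the converse holds.

(→) This fails: take k = 7. Then 2k + 7 = 21, which is odd, yet k = 7 is odd, not even.

(←) Suppose k is even. Since 2 is even, 2k is even for every k, so 2k + 7 has the same parity as 7, which is odd. Hence 2k + 7 is odd.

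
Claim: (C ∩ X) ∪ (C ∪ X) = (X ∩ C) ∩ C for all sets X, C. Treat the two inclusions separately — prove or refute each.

(⊆) fails; (⊇) holds.

Reverse inclusion. Let x ∈ (X ∩ C) ∩ C. Then x ∈ X ∩ C, from which x ∈ (C ∩ X) ∪ (C ∪ X).

Forward inclusion. This inclusion fails. Take X = {1}, C = ∅; then 1 ∈ (C ∩ X) ∪ (C ∪ X) but 1 ∉ (X ∩ C) ∩ C.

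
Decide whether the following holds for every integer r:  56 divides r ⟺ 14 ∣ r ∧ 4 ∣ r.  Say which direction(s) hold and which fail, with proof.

(⟹) If 56 ∣ r, write r = 56q. Since 56 = 4·14, r = 14·(4q), so 14 ∣ r; and since 56 = 14·4, r = 4·(14q), so 4 ∣ r.

(⟸) This fails: take r = 28. Both 14 ∣ 28 and 4 ∣ 28, yet 28 is not a multiple of 56 (since 28 = 0·56 + 28), so 56 ∤ 28.

(⇒) holds; (⇐) fails.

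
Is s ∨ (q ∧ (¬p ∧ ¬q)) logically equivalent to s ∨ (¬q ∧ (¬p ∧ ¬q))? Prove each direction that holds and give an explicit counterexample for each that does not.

(⇒) Assume the antecedent. If s is true, s ∨ (¬q ∧ (¬p ∧ ¬q)) reduces to true regardless of the other variables. If s is false, the antecedent cannot hold. Either way s ∨ (¬q ∧ (¬p ∧ ¬q)) holds.

(⇐) This fails. Under s = F, p = F, q = F, the left side is false but the right side is true.

Only the forward implication holds.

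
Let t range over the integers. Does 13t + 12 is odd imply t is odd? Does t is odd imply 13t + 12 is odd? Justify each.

The biconditional holds.

Converse. Suppose t is odd; write t = 2j + 1. Then 13t + 12 = 13·(2j + 1) + 12 = 2·13j + 25, which is odd.

Forward direction. Suppose 13t + 12 is odd. Since 13 is odd, 13t and t have the same parity, so 13t + 12 ≡ t + 12 (mod 2). As 12 is even, 13t + 12 is odd exactly when t is odd. Thus t is odd.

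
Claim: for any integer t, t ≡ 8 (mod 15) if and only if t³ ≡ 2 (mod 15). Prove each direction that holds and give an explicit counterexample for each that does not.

Converse. Suppose t³ ≡ 2 (mod 15). The only residue r in {0, …, 14} with r³ ≡ 2 (mod 15) is r = 8, so t ≡ 8 (mod 15).

Forward direction. Suppose t ≡ 8 (mod 15). Write t = 15j + 8. Then (15j + 8)³ = 3375j³ + 5400j² + 2880j + 512 = 15(225j³ + 360j² + 192j + 34) + 2, so t³ ≡ 2 (mod 15).

The biconditional holds.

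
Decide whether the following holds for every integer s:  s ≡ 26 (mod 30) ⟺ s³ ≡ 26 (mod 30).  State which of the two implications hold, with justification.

Both directions hold; the statement is true.

(⇒) Suppose s ≡ 26 (mod 30). Write s = 30j + 26. Then (30j + 26)³ = 27000j³ + 70200j² + 60840j + 17576 = 30(900j³ + 2340j² + 2028j + 585) + 26, so s³ ≡ 26 (mod 30).

(⇐) Conversely, suppose s³ ≡ 26 (mod 30). The only residue r in {0, …, 29} with r³ ≡ 26 (mod 30) is r = 26, so s ≡ 26 (mod 30).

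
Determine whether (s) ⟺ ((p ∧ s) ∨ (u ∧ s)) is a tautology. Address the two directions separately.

(⟹) This fails. Under p = F, s = T, u = F, the left side is true but the right side is false.

(⟸) Assume the antecedent. If p is true, the antecedent forces (p = T, s = T, u = F) or (p = T, s = T, u = T), and s holds there. If p is false, the antecedent forces (p = F, s = T, u = T), and s holds there. Either way s holds.

Not equivalent: only (⇐) holds.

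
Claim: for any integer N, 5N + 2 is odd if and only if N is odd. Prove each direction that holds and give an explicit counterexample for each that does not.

(⟸) Suppose N is odd; write N = 2j + 1. Then 5N + 2 = 5·(2j + 1) + 2 = 2·5j + 7, which is odd.

(⟹) Suppose 5N + 2 is odd. Since 5 is odd, 5N and N have the same parity, so 5N + 2 ≡ N + 2 (mod 2). As 2 is even, 5N + 2 is odd exactly when N is odd. Thus N is odd.

Both directions hold; the statement is true.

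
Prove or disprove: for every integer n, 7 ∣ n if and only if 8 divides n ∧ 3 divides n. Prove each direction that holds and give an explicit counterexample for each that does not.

Both directions fail.

(⇒) This fails: take n = 7. Certainly 7 ∣ 7, but 8 ∤ 7.

(⇐) This fails: take n = 24. Both 8 ∣ 24 and 3 ∣ 24, yet 24 is not a multiple of 7 (since 24 = 3·7 + 3), so 7 ∤ 24.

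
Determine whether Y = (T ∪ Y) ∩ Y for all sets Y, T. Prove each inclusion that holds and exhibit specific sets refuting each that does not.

Both inclusions hold.

(⟸) Let x ∈ (T ∪ Y) ∩ Y. Then either x ∈ Y and x ∉ T; or x ∈ Y ∩ T. In each case x ∈ Y, so (T ∪ Y) ∩ Y ⊆ Y.

(⟹) Let x ∈ Y. Then either x ∈ Y and x ∉ T; or x ∈ Y ∩ T. In each case x ∈ (T ∪ Y) ∩ Y, so Y ⊆ (T ∪ Y) ∩ Y.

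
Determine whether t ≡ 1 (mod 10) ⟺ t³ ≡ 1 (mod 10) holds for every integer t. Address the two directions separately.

Both directions hold; the statement is true.

(⇒) Suppose t ≡ 1 (mod 10). Write t = 10j + 1. Then (10j + 1)³ = 1000j³ + 300j² + 30j + 1 = 10(100j³ + 30j² + 3j) + 1, so t³ ≡ 1 (mod 10).

(⇐) Conversely, suppose t³ ≡ 1 (mod 10). The only residue r in {0, …, 9} with r³ ≡ 1 (mod 10) is r = 1, so t ≡ 1 (mod 10).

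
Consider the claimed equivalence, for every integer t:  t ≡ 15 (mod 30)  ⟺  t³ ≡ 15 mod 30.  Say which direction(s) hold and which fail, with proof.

Both directions hold.

Converse. Suppose t³ ≡ 15 (mod 30). The only residue r in {0, …, 29} with r³ ≡ 15 (mod 30) is r = 15, so t ≡ 15 (mod 30).

Forward direction. Suppose t ≡ 15 (mod 30). Write t = 30j + 15. Then (30j + 15)³ = 27000j³ + 40500j² + 20250j + 3375 = 30(900j³ + 1350j² + 675j + 112) + 15, so t³ ≡ 15 (mod 30).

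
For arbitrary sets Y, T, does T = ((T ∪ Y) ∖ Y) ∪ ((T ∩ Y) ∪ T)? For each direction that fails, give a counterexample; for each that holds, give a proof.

(⊆) Let x ∈ T. Then either x ∈ T and x ∉ Y; or x ∈ Y ∩ T. In each case x ∈ ((T ∪ Y) ∖ Y) ∪ ((T ∩ Y) ∪ T), so T ⊆ ((T ∪ Y) ∖ Y) ∪ ((T ∩ Y) ∪ T).

(⊇) Let x ∈ ((T ∪ Y) ∖ Y) ∪ ((T ∩ Y) ∪ T). Then either x ∈ T and x ∉ Y; or x ∈ Y ∩ T. In each case x ∈ T, so ((T ∪ Y) ∖ Y) ∪ ((T ∩ Y) ∪ T) ⊆ T.

Both inclusions hold; the sets are equal.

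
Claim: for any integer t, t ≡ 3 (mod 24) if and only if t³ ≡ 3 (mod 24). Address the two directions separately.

Forward direction. Suppose t ≡ 3 (mod 24). Write t = 24j + 3. Then (24j + 3)³ = 13824j³ + 5184j² + 648j + 27 = 24(576j³ + 216j² + 27j + 1) + 3, so t³ ≡ 3 (mod 24).

Converse. Suppose t³ ≡ 3 (mod 24). The only residue r in {0, …, 23} with r³ ≡ 3 (mod 24) is r = 3, so t ≡ 3 (mod 24).

Both directions hold; the statement is true.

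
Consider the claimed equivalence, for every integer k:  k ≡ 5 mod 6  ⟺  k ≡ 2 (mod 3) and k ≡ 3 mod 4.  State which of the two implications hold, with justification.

[⇐] If k ≡ 2 (mod 3) and k ≡ 3 (mod 4), then by the Chinese remainder theorem k ≡ 11 (mod 12). Since 11 ≡ 5 (mod 6) and 6 ∣ 12, we get k ≡ 5 (mod 6).

[⇒] This fails: k = 5 gives 5 ≡ 5 (mod 6) but 5 ≡ 1 (mod 4), so the conjunction on the right does not hold.

Only the converse holds.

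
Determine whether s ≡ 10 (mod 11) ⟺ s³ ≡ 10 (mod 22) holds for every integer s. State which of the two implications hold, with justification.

[⇒] This fails: take s = 21. Then 21 ≡ 10 (mod 11), but 21³ = 9261 ≡ 21 (mod 22), not 10.

[⇐] Conversely, the residues r modulo 22 with r³ ≡ 10 (mod 22) are exactly {10}, and each is ≡ 10 (mod 11).

The forward direction fails; the converse holds.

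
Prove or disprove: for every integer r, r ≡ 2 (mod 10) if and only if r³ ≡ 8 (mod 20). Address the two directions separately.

[⇒] Suppose r ≡ 2 (mod 10). Working modulo 20, r ∈ {2, 12}; for each such r, r³ ≡ 8 (mod 20).

[⇐] Conversely, the residues r modulo 20 with r³ ≡ 8 (mod 20) are exactly {2, 12}, and each is ≡ 2 (mod 10).

Both implications hold.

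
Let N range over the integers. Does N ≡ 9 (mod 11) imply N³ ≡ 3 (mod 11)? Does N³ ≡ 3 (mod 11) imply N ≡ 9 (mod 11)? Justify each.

Both directions hold; the statement is true.

(→) Suppose N ≡ 9 (mod 11). Write N = 11j + 9. Then (11j + 9)³ = 1331j³ + 3267j² + 2673j + 729 = 11(121j³ + 297j² + 243j + 66) + 3, so N³ ≡ 3 (mod 11).

(←) Conversely, suppose N³ ≡ 3 (mod 11). The only residue r in {0, …, 10} with r³ ≡ 3 (mod 11) is r = 9, so N ≡ 9 (mod 11).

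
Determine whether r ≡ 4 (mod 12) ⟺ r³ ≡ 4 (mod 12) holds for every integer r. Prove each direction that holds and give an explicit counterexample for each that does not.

The forward direction holds; the converse fails.

(⟸) This fails: take r = 10. Then 10³ = 1000 ≡ 4 (mod 12), yet 10 ≡ 10 (mod 12), not 4.

(⟹) Suppose r ≡ 4 (mod 12). Write r = 12j + 4. Then (12j + 4)³ = 1728j³ + 1728j² + 576j + 64 = 12(144j³ + 144j² + 48j + 5) + 4, so r³ ≡ 4 (mod 12).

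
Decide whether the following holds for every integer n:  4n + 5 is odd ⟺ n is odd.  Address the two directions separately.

[⇒] This fails: take n = 6. Then 4n + 5 = 29, which is odd, yet n = 6 is even, not odd.

[⇐] Suppose n is odd. Since 4 is even, 4n is even for every n, so 4n + 5 has the same parity as 5, which is odd. Hence 4n + 5 is odd.

Only the converse holds.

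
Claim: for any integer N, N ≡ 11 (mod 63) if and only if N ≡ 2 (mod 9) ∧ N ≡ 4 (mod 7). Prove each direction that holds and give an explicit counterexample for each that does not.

The biconditional holds.

(→) Suppose N ≡ 11 (mod 63); write N = 63j + 11. Since 9 ∣ 63, reducing mod 9 gives N ≡ 11 ≡ 2 (mod 9); since 7 ∣ 63, reducing mod 7 gives N ≡ 11 ≡ 4 (mod 7).

(←) Conversely, if N ≡ 2 (mod 9) and N ≡ 4 (mod 7), then by the Chinese remainder theorem N ≡ 11 (mod 63). This is exactly N ≡ 11 (mod 63).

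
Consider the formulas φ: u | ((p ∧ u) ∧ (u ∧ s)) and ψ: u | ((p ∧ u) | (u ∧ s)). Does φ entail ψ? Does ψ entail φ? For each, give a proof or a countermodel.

Equivalent; both directions hold.

(⟹) Assume the antecedent. If p is true, the antecedent forces (p = T, s = F, u = T) or (p = T, s = T, u = T), and u | ((p ∧ u) | (u ∧ s)) holds there. If p is false, the antecedent forces (p = F, s = F, u = T) or (p = F, s = T, u = T), and u | ((p ∧ u) | (u ∧ s)) holds there. Either way u | ((p ∧ u) | (u ∧ s)) holds.

(⟸) Assume the antecedent. If p is true, the antecedent forces (p = T, s = F, u = T) or (p = T, s = T, u = T), and u | ((p ∧ u) ∧ (u ∧ s)) holds there. If p is false, the antecedent forces (p = F, s = F, u = T) or (p = F, s = T, u = T), and u | ((p ∧ u) ∧ (u ∧ s)) holds there. Either way u | ((p ∧ u) ∧ (u ∧ s)) holds.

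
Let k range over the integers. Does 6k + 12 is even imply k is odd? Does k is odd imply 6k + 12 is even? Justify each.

(→) This fails: take k = 6. Then 6k + 12 = 48, which is even, yet k = 6 is even, not odd.

(←) Suppose k is odd. Since 6 is even, 6k is even for every k, so 6k + 12 has the same parity as 12, which is even. Hence 6k + 12 is even.

(⇒) fails; (⇐) holds.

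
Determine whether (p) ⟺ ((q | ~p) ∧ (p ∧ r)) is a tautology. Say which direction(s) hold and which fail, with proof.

(⇒) This fails. Under r = F, q = F, p = T, the left side is true but the right side is false.

(⇐) Assume the antecedent. If r is true, the antecedent forces (r = T, q = T, p = T), and p holds there. If r is false, the antecedent cannot hold. Either way p holds.

The forward direction fails; the converse holds.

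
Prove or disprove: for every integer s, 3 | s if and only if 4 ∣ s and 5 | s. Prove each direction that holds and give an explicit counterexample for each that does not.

(⇒) This fails: take s = 3. Certainly 3 ∣ 3, but 4 ∤ 3.

(⇐) This fails: take s = 20. Both 4 ∣ 20 and 5 ∣ 20, yet 20 is not a multiple of 3 (since 20 = 6·3 + 2), so 3 ∤ 20.

Both directions fail.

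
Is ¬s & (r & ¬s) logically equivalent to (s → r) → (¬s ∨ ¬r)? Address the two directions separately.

The forward direction holds; the converse fails.

[⇐] This fails. Under s = F, r = F, the left side is false but the right side is true.

[⇒] Assume the antecedent. If s is true, the antecedent cannot hold. If s is false, (s → r) → (¬s ∨ ¬r) reduces to true regardless of the other variables. Either way (s → r) → (¬s ∨ ¬r) holds.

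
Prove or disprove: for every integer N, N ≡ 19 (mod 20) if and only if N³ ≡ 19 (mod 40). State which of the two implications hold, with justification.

Not equivalent: only (⇐) holds.

[⇐] The residues r modulo 40 with r³ ≡ 19 (mod 40) are exactly {19}, and each is ≡ 19 (mod 20).

[⇒] This fails: take N = 39. Then 39 ≡ 19 (mod 20), but 39³ = 59319 ≡ 39 (mod 40), not 19.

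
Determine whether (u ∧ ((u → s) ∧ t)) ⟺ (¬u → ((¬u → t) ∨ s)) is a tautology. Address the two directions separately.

Only the forward direction holds.

(⇒) Assume the antecedent. If s is true, ¬u → ((¬u → t) ∨ s) reduces to true regardless of the other variables. If s is false, the antecedent cannot hold. Either way ¬u → ((¬u → t) ∨ s) holds.

(⇐) This fails. Under s = T, t = F, u = F, the left side is false but the right side is true.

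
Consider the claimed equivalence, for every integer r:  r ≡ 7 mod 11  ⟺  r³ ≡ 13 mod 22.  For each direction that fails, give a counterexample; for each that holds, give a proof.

(⇒) This fails: take r = 18. Then 18 ≡ 7 (mod 11), but 18³ = 5832 ≡ 2 (mod 22), not 13.

(⇐) Conversely, the residues r modulo 22 with r³ ≡ 13 (mod 22) are exactly {7}, and each is ≡ 7 (mod 11).

Not equivalent: only (⇐) holds.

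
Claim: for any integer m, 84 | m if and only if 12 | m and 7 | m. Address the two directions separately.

(⇐) Suppose 12 ∣ m and 7 ∣ m. Any common multiple of 12 and 7 is a multiple of their lcm; here gcd(12, 7) = 1, so lcm(12, 7) = 12·7 = 84, so 84 ∣ m.

(⇒) If 84 ∣ m, write m = 84q. Since 84 = 7·12, m = 12·(7q), so 12 ∣ m; and since 84 = 12·7, m = 7·(12q), so 7 ∣ m.

The biconditional holds.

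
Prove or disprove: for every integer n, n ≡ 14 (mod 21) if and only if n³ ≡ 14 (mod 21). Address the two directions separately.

Both directions hold.

(→) Suppose n ≡ 14 (mod 21). Write n = 21j + 14. Then (21j + 14)³ = 9261j³ + 18522j² + 12348j + 2744 = 21(441j³ + 882j² + 588j + 130) + 14, so n³ ≡ 14 (mod 21).

(←) Conversely, suppose n³ ≡ 14 (mod 21). The only residue r in {0, …, 20} with r³ ≡ 14 (mod 21) is r = 14, so n ≡ 14 (mod 21).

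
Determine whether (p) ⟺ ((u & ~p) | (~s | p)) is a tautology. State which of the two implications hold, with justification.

(→) Assume the antecedent. If s is true, the antecedent forces (s = T, u = F, p = T) or (s = T, u = T, p = T), and (u & ~p) | (~s | p) holds there. If s is false, (u & ~p) | (~s | p) reduces to true regardless of the other variables. Either way (u & ~p) | (~s | p) holds.

(←) This fails. Under s = F, u = F, p = F, the left side is false but the right side is true.

Only the forward direction holds.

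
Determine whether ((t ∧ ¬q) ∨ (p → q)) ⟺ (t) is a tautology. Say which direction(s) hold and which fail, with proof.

(⇒) fails; (⇐) holds.

(⟹) This fails. Under t = F, q = F, p = F, the left side is true but the right side is false.

(⟸) Assume the antecedent. If t is true, (t ∧ ¬q) ∨ (p → q) reduces to true regardless of the other variables. If t is false, the antecedent cannot hold. Either way (t ∧ ¬q) ∨ (p → q) holds.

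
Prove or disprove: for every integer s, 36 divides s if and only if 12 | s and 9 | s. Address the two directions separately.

Equivalent; both directions hold.

(→) If 36 ∣ s, write s = 36q. Since 36 = 3·12, s = 12·(3q), so 12 ∣ s; and since 36 = 4·9, s = 9·(4q), so 9 ∣ s.

(←) Suppose 12 ∣ s and 9 ∣ s. Any common multiple of 12 and 9 is a multiple of their lcm; here lcm(12, 9) = 12·9/gcd(12, 9) = 108/3 = 36, so 36 ∣ s.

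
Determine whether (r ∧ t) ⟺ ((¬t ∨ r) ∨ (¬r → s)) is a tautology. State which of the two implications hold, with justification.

(⟹) Assume the antecedent. If s is true, (¬t ∨ r) ∨ (¬r → s) reduces to true regardless of the other variables. If s is false, the antecedent forces (s = F, t = T, r = T), and (¬t ∨ r) ∨ (¬r → s) holds there. Either way (¬t ∨ r) ∨ (¬r → s) holds.

(⟸) This fails. Under s = F, t = F, r = F, the left side is false but the right side is true.

Not equivalent: only (⇒) holds.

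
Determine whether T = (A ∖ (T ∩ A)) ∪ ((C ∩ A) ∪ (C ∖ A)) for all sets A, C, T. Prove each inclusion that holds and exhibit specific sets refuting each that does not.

(⊆) fails and (⊇) fails.

Forward inclusion. This inclusion fails. Take A = ∅, C = ∅, T = {1}; then 1 ∈ T but 1 ∉ (A ∖ (T ∩ A)) ∪ ((C ∩ A) ∪ (C ∖ A)).

Reverse inclusion. This inclusion fails. Take A = {1}, C = ∅, T = ∅; then 1 ∈ (A ∖ (T ∩ A)) ∪ ((C ∩ A) ∪ (C ∖ A)) but 1 ∉ T.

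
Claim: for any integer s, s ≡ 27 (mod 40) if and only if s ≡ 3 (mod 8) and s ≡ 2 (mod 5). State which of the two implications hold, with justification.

Forward direction. Suppose s ≡ 27 (mod 40); write s = 40j + 27. Since 8 ∣ 40, reducing mod 8 gives s ≡ 27 ≡ 3 (mod 8); since 5 ∣ 40, reducing mod 5 gives s ≡ 27 ≡ 2 (mod 5).

Converse. If s ≡ 3 (mod 8) and s ≡ 2 (mod 5), then by the Chinese remainder theorem s ≡ 27 (mod 40). This is exactly s ≡ 27 (mod 40).

Both implications hold.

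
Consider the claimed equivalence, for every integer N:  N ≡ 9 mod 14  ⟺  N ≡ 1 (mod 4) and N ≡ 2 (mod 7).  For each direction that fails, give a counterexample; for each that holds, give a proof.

The forward direction fails; the converse holds.

[⇒] This fails: N = 23 gives 23 ≡ 9 (mod 14) but 23 ≡ 3 (mod 4), so the conjunction on the right does not hold.

[⇐] Conversely, if N ≡ 1 (mod 4) and N ≡ 2 (mod 7), then by the Chinese remainder theorem N ≡ 9 (mod 28). Since 9 ≡ 9 (mod 14) and 14 ∣ 28, we get N ≡ 9 (mod 14).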